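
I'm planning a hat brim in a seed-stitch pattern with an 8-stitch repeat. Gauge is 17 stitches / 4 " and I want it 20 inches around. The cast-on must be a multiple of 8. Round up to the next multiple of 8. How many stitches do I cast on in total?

17 / 4 = 4.25 sts per inch.
20 × 4.25 = 85.00 sts.
Next multiple of 8: 88.

CO 88 sts.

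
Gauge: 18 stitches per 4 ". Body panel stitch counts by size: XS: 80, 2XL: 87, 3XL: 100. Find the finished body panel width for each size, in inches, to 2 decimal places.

18/4 = 4.5 sts per in.
XS: 80 / 4.5 = 17.778 → 17.78 in.
2XL: 87 / 4.5 = 19.333 → 19.33 in.
3XL: 100 / 4.5 = 22.222 → 22.22 in.

XS 17.78 inches; 2XL 19.33 inches; 3XL 22.22 inches.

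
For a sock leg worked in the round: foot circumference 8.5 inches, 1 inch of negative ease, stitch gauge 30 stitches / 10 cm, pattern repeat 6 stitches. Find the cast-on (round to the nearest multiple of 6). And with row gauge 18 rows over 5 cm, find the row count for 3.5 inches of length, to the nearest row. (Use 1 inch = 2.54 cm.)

Cast on 60 stitches; work 32 rows.

Finished = 8.5 − 1 = 7.5 inches.
7.5 inches × 2.54 = 19.05 cm.
30/10 = 3 sts per cm; 19.05 × 3 = 57.15 sts.
Nearest multiple of 6 → 60.
3.5 inches = 8.89 cm; × 3.6 = 32.00 → 32 rows.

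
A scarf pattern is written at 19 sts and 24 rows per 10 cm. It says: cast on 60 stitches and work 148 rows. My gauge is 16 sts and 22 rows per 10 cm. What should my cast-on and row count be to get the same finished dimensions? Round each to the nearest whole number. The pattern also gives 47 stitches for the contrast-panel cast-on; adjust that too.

Cast on 51 stitches; work 136 rows; contrast-panel cast-on 40 stitches.

Stitches: 60 × 16/19 = 50.53 → 51.
Rows: 148 × 22/24 = 135.67 → 136.
contrast-panel cast-on: 47 × 16/19 = 39.58 → 40.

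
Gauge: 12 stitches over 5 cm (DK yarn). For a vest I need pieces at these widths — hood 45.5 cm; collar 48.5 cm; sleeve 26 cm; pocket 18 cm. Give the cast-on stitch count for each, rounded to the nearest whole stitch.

Rate = 12/5 = 2.4 sts per cm.
hood: 45.5 × 2.4 = 109.20 → 109.
collar: 48.5 × 2.4 = 116.40 → 116.
sleeve: 26 × 2.4 = 62.40 → 62.
pocket: 18 × 2.4 = 43.20 → 43.

hood 109; collar 116; sleeve 62; pocket 43.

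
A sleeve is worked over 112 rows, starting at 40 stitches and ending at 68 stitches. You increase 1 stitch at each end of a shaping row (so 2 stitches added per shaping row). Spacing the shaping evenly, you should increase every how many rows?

Increase every 8th row.

Stitches to add: |68 − 40| = 28.
Shaping rows needed: 28 / 2 = 14.
112 rows / 14 = every 8 rows.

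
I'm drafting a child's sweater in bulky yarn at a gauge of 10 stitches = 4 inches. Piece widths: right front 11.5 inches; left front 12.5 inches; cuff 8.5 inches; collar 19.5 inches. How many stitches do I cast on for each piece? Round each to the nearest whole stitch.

right front 29; left front 31; cuff 21; collar 49.

Rate = 10/4 = 2.5 sts per in.
right front: 11.5 × 2.5 = 28.75 → 29.
left front: 12.5 × 2.5 = 31.25 → 31.
cuff: 8.5 × 2.5 = 21.25 → 21.
collar: 19.5 × 2.5 = 48.75 → 49.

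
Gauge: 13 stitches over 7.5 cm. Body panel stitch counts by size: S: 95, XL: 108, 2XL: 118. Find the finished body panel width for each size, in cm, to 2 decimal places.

13/7.5 = 1.733 sts per cm.
S: 95 / 1.733 = 54.808 → 54.81 cm.
XL: 108 / 1.733 = 62.308 → 62.31 cm.
2XL: 118 / 1.733 = 68.077 → 68.08 cm.

S 54.81 cm; XL 62.31 cm; 2XL 68.08 cm.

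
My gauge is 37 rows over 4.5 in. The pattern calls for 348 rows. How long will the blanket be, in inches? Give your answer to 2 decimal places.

42.32 inches.

37 rows / 4.5 inch = 8.222 rows per inch.
348 / 8.222 = 42.324 inches.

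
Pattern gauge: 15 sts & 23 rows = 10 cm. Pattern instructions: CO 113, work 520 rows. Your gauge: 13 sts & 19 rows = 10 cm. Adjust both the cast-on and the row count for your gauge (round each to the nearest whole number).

Stitches: 113 × 13/15 = 97.93 → 98.
Rows: 520 × 19/23 = 429.57 → 430.

Cast on 98 stitches; work 430 rows.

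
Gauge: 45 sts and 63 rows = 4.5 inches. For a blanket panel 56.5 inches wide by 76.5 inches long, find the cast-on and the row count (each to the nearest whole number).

Cast on 565 stitches and work 1071 rows.

Stitch gauge = 45/4.5 = 10 sts/in; 56.5 × 10 = 565.00 → 565 sts.
Row gauge = 63/4.5 = 14 rows/in; 76.5 × 14 = 1071.00 → 1071 rows.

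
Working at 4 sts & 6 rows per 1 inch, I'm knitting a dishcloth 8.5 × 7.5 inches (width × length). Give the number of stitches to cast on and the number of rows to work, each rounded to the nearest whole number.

Cast on 34 stitches and work 45 rows.

Stitch gauge = 4/1 = 4 sts/in; 8.5 × 4 = 34.00 → 34 sts.
Row gauge = 6/1 = 6 rows/in; 7.5 × 6 = 45.00 → 45 rows.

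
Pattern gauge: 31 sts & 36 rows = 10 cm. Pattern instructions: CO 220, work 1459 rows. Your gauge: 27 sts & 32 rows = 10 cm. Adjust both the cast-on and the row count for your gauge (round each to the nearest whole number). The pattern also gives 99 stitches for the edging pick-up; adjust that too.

Stitches: 220 × 27/31 = 191.61 → 192.
Rows: 1459 × 32/36 = 1296.89 → 1297.
edging pick-up: 99 × 27/31 = 86.23 → 86.

Cast on 192 stitches; work 1297 rows; edging pick-up 86 stitches.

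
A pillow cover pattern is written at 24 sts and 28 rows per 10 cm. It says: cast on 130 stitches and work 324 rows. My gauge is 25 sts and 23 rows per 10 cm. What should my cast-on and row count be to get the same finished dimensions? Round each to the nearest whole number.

Cast on 135 stitches; work 266 rows.

Stitches: 130 × 25/24 = 135.42 → 135.
Rows: 324 × 23/28 = 266.14 → 266.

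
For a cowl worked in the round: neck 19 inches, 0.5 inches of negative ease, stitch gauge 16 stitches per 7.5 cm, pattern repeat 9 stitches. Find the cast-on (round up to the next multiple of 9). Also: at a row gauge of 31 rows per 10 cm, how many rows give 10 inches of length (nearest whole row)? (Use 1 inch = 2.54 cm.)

Cast on 108 stitches; work 79 rows.

Finished = 19 − 0.5 = 18.5 inches.
18.5 inches × 2.54 = 46.99 cm.
16/7.5 = 2.133 sts per cm; 46.99 × 2.133 = 100.25 sts.
Next multiple of 9 → 108.
10 inches = 25.40 cm; × 3.1 = 78.74 → 79 rows.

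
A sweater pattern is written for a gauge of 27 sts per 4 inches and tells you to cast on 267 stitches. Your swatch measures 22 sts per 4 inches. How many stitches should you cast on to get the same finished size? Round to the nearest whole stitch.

Scale factor = 22 / 27 = 0.815.
267 × 22 / 27 = 217.56 sts.
→ 218 sts.

CO 218 sts.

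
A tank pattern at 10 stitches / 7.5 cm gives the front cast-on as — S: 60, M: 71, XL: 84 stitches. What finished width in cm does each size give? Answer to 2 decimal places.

S 45.00 cm; M 53.25 cm; XL 63.00 cm.

10/7.5 = 1.333 sts per cm.
S: 60 / 1.333 = 45.000 → 45.00 cm.
M: 71 / 1.333 = 53.250 → 53.25 cm.
XL: 84 / 1.333 = 63.000 → 63.00 cm.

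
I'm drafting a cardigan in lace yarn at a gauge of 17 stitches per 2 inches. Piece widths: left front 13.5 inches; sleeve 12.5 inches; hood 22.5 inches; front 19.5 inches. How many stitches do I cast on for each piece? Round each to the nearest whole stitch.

left front 115; sleeve 106; hood 191; front 166.

Rate = 17/2 = 8.5 sts per in.
left front: 13.5 × 8.5 = 114.75 → 115.
sleeve: 12.5 × 8.5 = 106.25 → 106.
hood: 22.5 × 8.5 = 191.25 → 191.
front: 19.5 × 8.5 = 165.75 → 166.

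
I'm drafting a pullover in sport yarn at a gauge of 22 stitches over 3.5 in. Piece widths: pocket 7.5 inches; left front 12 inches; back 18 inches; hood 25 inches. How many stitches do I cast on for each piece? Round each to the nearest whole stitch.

pocket 47; left front 75; back 113; hood 157.

Rate = 22/3.5 = 6.286 sts per in.
pocket: 7.5 × 6.286 = 47.14 → 47.
left front: 12 × 6.286 = 75.43 → 75.
back: 18 × 6.286 = 113.14 → 113.
hood: 25 × 6.286 = 157.14 → 157.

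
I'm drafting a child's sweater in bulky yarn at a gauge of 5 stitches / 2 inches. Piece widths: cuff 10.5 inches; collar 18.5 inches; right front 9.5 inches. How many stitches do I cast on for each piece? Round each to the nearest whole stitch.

Rate = 5/2 = 2.5 sts per in.
cuff: 10.5 × 2.5 = 26.25 → 26.
collar: 18.5 × 2.5 = 46.25 → 46.
right front: 9.5 × 2.5 = 23.75 → 24.

cuff 26; collar 46; right front 24.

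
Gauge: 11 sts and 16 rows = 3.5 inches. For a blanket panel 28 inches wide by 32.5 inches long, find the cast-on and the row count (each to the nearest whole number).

Stitch gauge = 11/3.5 = 3.143 sts/in; 28 × 3.143 = 88.00 → 88 sts.
Row gauge = 16/3.5 = 4.571 rows/in; 32.5 × 4.571 = 148.57 → 149 rows.

Cast on 88 stitches and work 149 rows.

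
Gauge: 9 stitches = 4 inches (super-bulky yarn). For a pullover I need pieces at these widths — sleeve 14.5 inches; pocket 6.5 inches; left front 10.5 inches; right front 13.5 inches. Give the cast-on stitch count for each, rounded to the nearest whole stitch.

Rate = 9/4 = 2.25 sts per in.
sleeve: 14.5 × 2.25 = 32.62 → 33.
pocket: 6.5 × 2.25 = 14.62 → 15.
left front: 10.5 × 2.25 = 23.62 → 24.
right front: 13.5 × 2.25 = 30.38 → 30.

sleeve 33; pocket 15; left front 24; right front 30.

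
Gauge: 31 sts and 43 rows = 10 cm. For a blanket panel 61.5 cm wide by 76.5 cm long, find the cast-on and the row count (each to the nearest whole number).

Stitch gauge = 31/10 = 3.1 sts/cm; 61.5 × 3.1 = 190.65 → 191 sts.
Row gauge = 43/10 = 4.3 rows/cm; 76.5 × 4.3 = 328.95 → 329 rows.

Cast on 191 stitches and work 329 rows.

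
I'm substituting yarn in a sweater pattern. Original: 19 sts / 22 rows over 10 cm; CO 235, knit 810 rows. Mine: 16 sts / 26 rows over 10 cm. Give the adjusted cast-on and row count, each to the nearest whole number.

Cast on 198 stitches; work 957 rows.

Stitches: 235 × 16/19 = 197.89 → 198.
Rows: 810 × 26/22 = 957.27 → 957.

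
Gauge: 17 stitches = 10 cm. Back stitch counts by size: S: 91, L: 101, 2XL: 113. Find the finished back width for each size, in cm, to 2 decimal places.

S 53.53 cm; L 59.41 cm; 2XL 66.47 cm.

17/10 = 1.7 sts per cm.
S: 91 / 1.7 = 53.529 → 53.53 cm.
L: 101 / 1.7 = 59.412 → 59.41 cm.
2XL: 113 / 1.7 = 66.471 → 66.47 cm.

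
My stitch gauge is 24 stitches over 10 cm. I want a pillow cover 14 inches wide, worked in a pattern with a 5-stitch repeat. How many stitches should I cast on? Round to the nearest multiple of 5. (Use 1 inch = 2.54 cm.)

CO 85 sts.

14 in = 14 × 2.54 = 35.56 cm.
24 / 10 = 2.4 sts/cm.
35.56 × 2.4 = 85.34 sts.
→ 85.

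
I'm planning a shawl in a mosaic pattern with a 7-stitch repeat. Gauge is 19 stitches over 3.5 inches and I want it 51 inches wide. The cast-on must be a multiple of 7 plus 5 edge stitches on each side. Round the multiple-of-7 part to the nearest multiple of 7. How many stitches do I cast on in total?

276 stitches.

19 / 3.5 = 5.429 sts per inch.
51 × 5.429 = 276.86 sts.
Less 10 edge sts → 266.86 for the repeat.
Nearest multiple of 7: 266.
Add back 10 edge sts → 276.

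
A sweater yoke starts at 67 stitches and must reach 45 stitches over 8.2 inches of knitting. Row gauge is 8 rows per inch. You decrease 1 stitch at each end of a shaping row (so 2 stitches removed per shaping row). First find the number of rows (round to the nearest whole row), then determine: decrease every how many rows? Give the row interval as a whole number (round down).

Rows = 8.2 × 8 = 65.6 → 66 rows.
Stitches to remove: 22 → 11 shaping rows (at 2 st each).
66 / 11 = 6.00 → every 6 rows.

Decrease every 6th row.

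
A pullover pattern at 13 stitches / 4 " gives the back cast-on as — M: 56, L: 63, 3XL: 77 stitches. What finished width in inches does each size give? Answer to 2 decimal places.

13/4 = 3.25 sts per in.
M: 56 / 3.25 = 17.231 → 17.23 in.
L: 63 / 3.25 = 19.385 → 19.38 in.
3XL: 77 / 3.25 = 23.692 → 23.69 in.

M 17.23 inches; L 19.38 inches; 3XL 23.69 inches.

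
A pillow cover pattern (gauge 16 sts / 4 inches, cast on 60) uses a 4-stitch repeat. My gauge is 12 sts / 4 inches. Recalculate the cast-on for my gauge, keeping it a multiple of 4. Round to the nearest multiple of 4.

60 × 12 / 16 = 45.00.
Nearest multiple of 4: 44.

44 stitches.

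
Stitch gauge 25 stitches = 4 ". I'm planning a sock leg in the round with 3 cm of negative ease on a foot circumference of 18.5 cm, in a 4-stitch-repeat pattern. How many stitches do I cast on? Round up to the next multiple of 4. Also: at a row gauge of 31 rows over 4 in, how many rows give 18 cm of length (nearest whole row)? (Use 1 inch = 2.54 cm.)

Cast on 40 stitches; work 55 rows.

Finished = 18.5 − 3 = 15.5 cm.
15.5 cm × 1/2.54 = 6.10 inches.
25/4 = 6.25 sts per in; 6.10 × 6.25 = 38.14 sts.
Next multiple of 4 → 40.
18 cm = 7.09 inches; × 7.75 = 54.92 → 55 rows.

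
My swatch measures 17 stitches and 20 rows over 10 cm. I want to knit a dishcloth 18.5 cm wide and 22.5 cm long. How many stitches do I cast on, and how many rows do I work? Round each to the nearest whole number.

Stitch gauge = 17/10 = 1.7 sts/cm; 18.5 × 1.7 = 31.45 → 31 sts.
Row gauge = 20/10 = 2 rows/cm; 22.5 × 2 = 45.00 → 45 rows.

Cast on 31 stitches and work 45 rows.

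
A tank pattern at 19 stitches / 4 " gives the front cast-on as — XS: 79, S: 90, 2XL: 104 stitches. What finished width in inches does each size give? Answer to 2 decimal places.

XS 16.63 inches; S 18.95 inches; 2XL 21.89 inches.

19/4 = 4.75 sts per in.
XS: 79 / 4.75 = 16.632 → 16.63 in.
S: 90 / 4.75 = 18.947 → 18.95 in.
2XL: 104 / 4.75 = 21.895 → 21.89 in.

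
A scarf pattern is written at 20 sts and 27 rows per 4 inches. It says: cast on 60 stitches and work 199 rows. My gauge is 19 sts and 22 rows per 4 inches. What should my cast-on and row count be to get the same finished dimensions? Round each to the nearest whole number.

Cast on 57 stitches; work 162 rows.

Stitches: 60 × 19/20 = 57.00 → 57.
Rows: 199 × 22/27 = 162.15 → 162.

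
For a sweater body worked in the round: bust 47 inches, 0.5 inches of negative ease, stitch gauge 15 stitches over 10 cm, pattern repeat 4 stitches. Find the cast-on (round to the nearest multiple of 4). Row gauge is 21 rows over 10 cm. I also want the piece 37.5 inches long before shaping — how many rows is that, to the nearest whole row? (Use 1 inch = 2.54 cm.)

Cast on 176 stitches; work 200 rows.

Finished = 47 − 0.5 = 46.5 inches.
46.5 inches × 2.54 = 118.11 cm.
15/10 = 1.5 sts per cm; 118.11 × 1.5 = 177.16 sts.
Nearest multiple of 4 → 176.
37.5 inches = 95.25 cm; × 2.1 = 200.03 → 200 rows.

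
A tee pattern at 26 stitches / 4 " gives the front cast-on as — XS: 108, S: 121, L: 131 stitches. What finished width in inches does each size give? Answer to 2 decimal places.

XS 16.62 inches; S 18.62 inches; L 20.15 inches.

26/4 = 6.5 sts per in.
XS: 108 / 6.5 = 16.615 → 16.62 in.
S: 121 / 6.5 = 18.615 → 18.62 in.
L: 131 / 6.5 = 20.154 → 20.15 in.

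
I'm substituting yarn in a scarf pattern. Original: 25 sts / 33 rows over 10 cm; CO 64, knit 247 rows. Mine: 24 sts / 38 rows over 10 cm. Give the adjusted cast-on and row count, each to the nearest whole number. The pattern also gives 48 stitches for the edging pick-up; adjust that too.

Cast on 61 stitches; work 284 rows; edging pick-up 46 stitches.

Stitches: 64 × 24/25 = 61.44 → 61.
Rows: 247 × 38/33 = 284.42 → 284.
edging pick-up: 48 × 24/25 = 46.08 → 46.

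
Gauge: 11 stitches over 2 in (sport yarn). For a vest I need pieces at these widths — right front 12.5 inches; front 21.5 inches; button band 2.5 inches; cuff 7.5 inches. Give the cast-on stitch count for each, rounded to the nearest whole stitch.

Rate = 11/2 = 5.5 sts per in.
right front: 12.5 × 5.5 = 68.75 → 69.
front: 21.5 × 5.5 = 118.25 → 118.
button band: 2.5 × 5.5 = 13.75 → 14.
cuff: 7.5 × 5.5 = 41.25 → 41.

right front 69; front 118; button band 14; cuff 41.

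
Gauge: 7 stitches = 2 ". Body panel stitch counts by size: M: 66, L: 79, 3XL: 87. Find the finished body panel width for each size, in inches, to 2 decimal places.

M 18.86 inches; L 22.57 inches; 3XL 24.86 inches.

7/2 = 3.5 sts per in.
M: 66 / 3.5 = 18.857 → 18.86 in.
L: 79 / 3.5 = 22.571 → 22.57 in.
3XL: 87 / 3.5 = 24.857 → 24.86 in.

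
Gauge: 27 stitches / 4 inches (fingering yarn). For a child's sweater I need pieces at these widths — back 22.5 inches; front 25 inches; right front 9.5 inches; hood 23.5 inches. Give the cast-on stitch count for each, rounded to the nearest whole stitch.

Rate = 27/4 = 6.75 sts per in.
back: 22.5 × 6.75 = 151.88 → 152.
front: 25 × 6.75 = 168.75 → 169.
right front: 9.5 × 6.75 = 64.12 → 64.
hood: 23.5 × 6.75 = 158.62 → 159.

back 152; front 169; right front 64; hood 159.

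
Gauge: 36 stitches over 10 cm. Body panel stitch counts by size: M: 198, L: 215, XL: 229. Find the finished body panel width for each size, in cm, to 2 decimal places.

36/10 = 3.6 sts per cm.
M: 198 / 3.6 = 55.000 → 55.00 cm.
L: 215 / 3.6 = 59.722 → 59.72 cm.
XL: 229 / 3.6 = 63.611 → 63.61 cm.

M 55.00 cm; L 59.72 cm; XL 63.61 cm.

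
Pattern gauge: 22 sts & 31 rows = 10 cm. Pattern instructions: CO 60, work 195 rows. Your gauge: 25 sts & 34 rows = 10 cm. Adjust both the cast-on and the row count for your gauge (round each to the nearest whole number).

Cast on 68 stitches; work 214 rows.

Stitches: 60 × 25/22 = 68.18 → 68.
Rows: 195 × 34/31 = 213.87 → 214.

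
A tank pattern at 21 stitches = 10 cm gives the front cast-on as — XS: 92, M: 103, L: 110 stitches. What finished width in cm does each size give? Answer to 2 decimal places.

21/10 = 2.1 sts per cm.
XS: 92 / 2.1 = 43.810 → 43.81 cm.
M: 103 / 2.1 = 49.048 → 49.05 cm.
L: 110 / 2.1 = 52.381 → 52.38 cm.

XS 43.81 cm; M 49.05 cm; L 52.38 cm.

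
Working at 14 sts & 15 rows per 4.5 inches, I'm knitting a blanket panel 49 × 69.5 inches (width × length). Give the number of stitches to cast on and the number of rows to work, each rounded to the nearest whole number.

Cast on 152 stitches and work 232 rows.

Stitch gauge = 14/4.5 = 3.111 sts/in; 49 × 3.111 = 152.44 → 152 sts.
Row gauge = 15/4.5 = 3.333 rows/in; 69.5 × 3.333 = 231.67 → 232 rows.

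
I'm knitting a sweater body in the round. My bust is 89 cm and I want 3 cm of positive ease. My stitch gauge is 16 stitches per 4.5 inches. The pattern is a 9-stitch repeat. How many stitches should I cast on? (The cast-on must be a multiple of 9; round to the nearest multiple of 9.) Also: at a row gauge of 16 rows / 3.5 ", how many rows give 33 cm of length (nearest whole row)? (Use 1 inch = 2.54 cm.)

Finished = 89 + 3 = 92 cm.
92 cm × 1/2.54 = 36.22 inches.
16/4.5 = 3.556 sts per in; 36.22 × 3.556 = 128.78 sts.
Nearest multiple of 9 → 126.
33 cm = 12.99 inches; × 4.571 = 59.39 → 59 rows.

Cast on 126 stitches; work 59 rows.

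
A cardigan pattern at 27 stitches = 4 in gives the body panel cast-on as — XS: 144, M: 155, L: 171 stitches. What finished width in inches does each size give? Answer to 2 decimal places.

27/4 = 6.75 sts per in.
XS: 144 / 6.75 = 21.333 → 21.33 in.
M: 155 / 6.75 = 22.963 → 22.96 in.
L: 171 / 6.75 = 25.333 → 25.33 in.

XS 21.33 inches; M 22.96 inches; L 25.33 inches.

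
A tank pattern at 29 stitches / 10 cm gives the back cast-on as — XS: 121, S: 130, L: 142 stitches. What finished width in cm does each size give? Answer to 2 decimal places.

XS 41.72 cm; S 44.83 cm; L 48.97 cm.

29/10 = 2.9 sts per cm.
XS: 121 / 2.9 = 41.724 → 41.72 cm.
S: 130 / 2.9 = 44.828 → 44.83 cm.
L: 142 / 2.9 = 48.966 → 48.97 cm.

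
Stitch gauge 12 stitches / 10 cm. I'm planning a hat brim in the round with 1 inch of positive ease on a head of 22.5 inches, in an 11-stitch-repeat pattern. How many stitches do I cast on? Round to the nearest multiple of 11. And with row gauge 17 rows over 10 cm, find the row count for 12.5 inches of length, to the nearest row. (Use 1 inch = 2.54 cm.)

Cast on 77 stitches; work 54 rows.

Finished = 22.5 + 1 = 23.5 inches.
23.5 inches × 2.54 = 59.69 cm.
12/10 = 1.2 sts per cm; 59.69 × 1.2 = 71.63 sts.
Nearest multiple of 11 → 77.
12.5 inches = 31.75 cm; × 1.7 = 53.98 → 54 rows.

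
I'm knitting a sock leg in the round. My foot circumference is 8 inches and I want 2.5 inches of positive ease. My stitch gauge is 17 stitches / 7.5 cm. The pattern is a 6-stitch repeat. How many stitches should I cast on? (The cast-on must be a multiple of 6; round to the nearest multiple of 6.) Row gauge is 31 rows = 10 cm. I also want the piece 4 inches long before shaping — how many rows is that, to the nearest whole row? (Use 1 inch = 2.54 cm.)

Finished = 8 + 2.5 = 10.5 inches.
10.5 inches × 2.54 = 26.67 cm.
17/7.5 = 2.267 sts per cm; 26.67 × 2.267 = 60.45 sts.
Nearest multiple of 6 → 60.
4 inches = 10.16 cm; × 3.1 = 31.50 → 31 rows.

Cast on 60 stitches; work 31 rows.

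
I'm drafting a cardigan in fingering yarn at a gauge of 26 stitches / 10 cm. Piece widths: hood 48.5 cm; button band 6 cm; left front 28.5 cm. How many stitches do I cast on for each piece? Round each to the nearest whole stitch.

hood 126; button band 16; left front 74.

Rate = 26/10 = 2.6 sts per cm.
hood: 48.5 × 2.6 = 126.10 → 126.
button band: 6 × 2.6 = 15.60 → 16.
left front: 28.5 × 2.6 = 74.10 → 74.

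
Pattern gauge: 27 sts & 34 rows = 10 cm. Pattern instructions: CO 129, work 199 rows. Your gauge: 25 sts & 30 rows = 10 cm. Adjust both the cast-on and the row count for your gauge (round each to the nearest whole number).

Stitches: 129 × 25/27 = 119.44 → 119.
Rows: 199 × 30/34 = 175.59 → 176.

Cast on 119 stitches; work 176 rows.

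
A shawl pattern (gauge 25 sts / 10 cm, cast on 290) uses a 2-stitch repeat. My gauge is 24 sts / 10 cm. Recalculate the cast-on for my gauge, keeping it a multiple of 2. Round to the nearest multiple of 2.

290 × 24 / 25 = 278.40.
Nearest multiple of 2: 278.

CO 278 sts.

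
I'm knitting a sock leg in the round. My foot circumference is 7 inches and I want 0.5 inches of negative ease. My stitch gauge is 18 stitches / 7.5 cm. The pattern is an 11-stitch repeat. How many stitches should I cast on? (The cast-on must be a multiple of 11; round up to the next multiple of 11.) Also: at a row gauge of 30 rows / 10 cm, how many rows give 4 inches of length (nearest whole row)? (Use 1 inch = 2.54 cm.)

Finished = 7 − 0.5 = 6.5 inches.
6.5 inches × 2.54 = 16.51 cm.
18/7.5 = 2.4 sts per cm; 16.51 × 2.4 = 39.62 sts.
Next multiple of 11 → 44.
4 inches = 10.16 cm; × 3 = 30.48 → 30 rows.

Cast on 44 stitches; work 30 rows.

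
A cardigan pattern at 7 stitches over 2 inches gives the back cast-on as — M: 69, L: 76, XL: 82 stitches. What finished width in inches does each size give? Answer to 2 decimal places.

7/2 = 3.5 sts per in.
M: 69 / 3.5 = 19.714 → 19.71 in.
L: 76 / 3.5 = 21.714 → 21.71 in.
XL: 82 / 3.5 = 23.429 → 23.43 in.

M 19.71 inches; L 21.71 inches; XL 23.43 inches.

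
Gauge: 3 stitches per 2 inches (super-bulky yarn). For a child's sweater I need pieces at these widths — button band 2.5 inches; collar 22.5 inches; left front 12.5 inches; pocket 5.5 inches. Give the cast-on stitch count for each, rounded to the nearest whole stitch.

button band 4; collar 34; left front 19; pocket 8.

Rate = 3/2 = 1.5 sts per in.
button band: 2.5 × 1.5 = 3.75 → 4.
collar: 22.5 × 1.5 = 33.75 → 34.
left front: 12.5 × 1.5 = 18.75 → 19.
pocket: 5.5 × 1.5 = 8.25 → 8.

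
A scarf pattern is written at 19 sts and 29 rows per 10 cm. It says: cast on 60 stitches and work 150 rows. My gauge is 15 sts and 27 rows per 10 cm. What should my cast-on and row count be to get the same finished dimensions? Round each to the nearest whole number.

Cast on 47 stitches; work 140 rows.

Stitches: 60 × 15/19 = 47.37 → 47.
Rows: 150 × 27/29 = 139.66 → 140.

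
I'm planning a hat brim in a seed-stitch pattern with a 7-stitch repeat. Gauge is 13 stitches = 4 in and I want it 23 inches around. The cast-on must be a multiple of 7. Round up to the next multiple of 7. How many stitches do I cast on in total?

13 / 4 = 3.25 sts per inch.
23 × 3.25 = 74.75 sts.
Next multiple of 7: 77.

CO 77 sts.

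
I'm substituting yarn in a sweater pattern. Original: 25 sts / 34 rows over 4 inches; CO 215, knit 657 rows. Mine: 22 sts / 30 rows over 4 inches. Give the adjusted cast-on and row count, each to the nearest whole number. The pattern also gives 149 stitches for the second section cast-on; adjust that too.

Cast on 189 stitches; work 580 rows; second section cast-on 131 stitches.

Stitches: 215 × 22/25 = 189.20 → 189.
Rows: 657 × 30/34 = 579.71 → 580.
second section cast-on: 149 × 22/25 = 131.12 → 131.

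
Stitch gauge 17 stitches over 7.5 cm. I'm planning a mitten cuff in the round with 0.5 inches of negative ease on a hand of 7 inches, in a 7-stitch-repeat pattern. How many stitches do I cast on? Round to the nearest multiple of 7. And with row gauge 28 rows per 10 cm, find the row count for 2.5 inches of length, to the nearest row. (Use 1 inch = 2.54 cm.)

Cast on 35 stitches; work 18 rows.

Finished = 7 − 0.5 = 6.5 inches.
6.5 inches × 2.54 = 16.51 cm.
17/7.5 = 2.267 sts per cm; 16.51 × 2.267 = 37.42 sts.
Nearest multiple of 7 → 35.
2.5 inches = 6.35 cm; × 2.8 = 17.78 → 18 rows.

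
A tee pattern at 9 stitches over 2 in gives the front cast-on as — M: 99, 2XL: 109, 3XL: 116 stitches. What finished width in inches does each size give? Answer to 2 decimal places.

9/2 = 4.5 sts per in.
M: 99 / 4.5 = 22.000 → 22.00 in.
2XL: 109 / 4.5 = 24.222 → 24.22 in.
3XL: 116 / 4.5 = 25.778 → 25.78 in.

M 22.00 inches; 2XL 24.22 inches; 3XL 25.78 inches.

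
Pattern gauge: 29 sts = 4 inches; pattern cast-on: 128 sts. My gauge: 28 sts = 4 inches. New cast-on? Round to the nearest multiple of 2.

Cast on 124 stitches.

Scale factor = 28 / 29 = 0.966.
128 × 28 / 29 = 123.59 sts.
→ 124 sts.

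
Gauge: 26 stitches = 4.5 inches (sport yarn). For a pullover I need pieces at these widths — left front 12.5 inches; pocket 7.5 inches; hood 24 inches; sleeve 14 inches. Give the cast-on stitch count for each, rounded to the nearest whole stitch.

Rate = 26/4.5 = 5.778 sts per in.
left front: 12.5 × 5.778 = 72.22 → 72.
pocket: 7.5 × 5.778 = 43.33 → 43.
hood: 24 × 5.778 = 138.67 → 139.
sleeve: 14 × 5.778 = 80.89 → 81.

left front 72; pocket 43; hood 139; sleeve 81.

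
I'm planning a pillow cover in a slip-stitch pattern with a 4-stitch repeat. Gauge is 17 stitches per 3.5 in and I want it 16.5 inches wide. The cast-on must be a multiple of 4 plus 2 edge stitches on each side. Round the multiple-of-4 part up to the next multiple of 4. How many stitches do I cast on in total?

17 / 3.5 = 4.857 sts per inch.
16.5 × 4.857 = 80.14 sts.
Less 4 edge sts → 76.14 for the repeat.
Next multiple of 4: 80.
Add back 4 edge sts → 84.

Cast on 84 stitches.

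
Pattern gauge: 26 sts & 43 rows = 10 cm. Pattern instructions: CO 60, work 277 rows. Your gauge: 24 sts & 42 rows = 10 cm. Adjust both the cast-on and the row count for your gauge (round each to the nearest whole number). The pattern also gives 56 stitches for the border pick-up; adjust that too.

Cast on 55 stitches; work 271 rows; border pick-up 52 stitches.

Stitches: 60 × 24/26 = 55.38 → 55.
Rows: 277 × 42/43 = 270.56 → 271.
border pick-up: 56 × 24/26 = 51.69 → 52.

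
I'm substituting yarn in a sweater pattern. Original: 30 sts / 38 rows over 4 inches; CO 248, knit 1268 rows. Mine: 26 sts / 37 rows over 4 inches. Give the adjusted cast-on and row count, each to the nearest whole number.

Stitches: 248 × 26/30 = 214.93 → 215.
Rows: 1268 × 37/38 = 1234.63 → 1235.

Cast on 215 stitches; work 1235 rows.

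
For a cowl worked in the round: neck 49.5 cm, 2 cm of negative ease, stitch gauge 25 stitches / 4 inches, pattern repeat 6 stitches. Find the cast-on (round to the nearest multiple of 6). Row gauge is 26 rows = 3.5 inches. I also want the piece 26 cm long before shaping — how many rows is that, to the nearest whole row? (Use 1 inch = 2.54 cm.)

Finished = 49.5 − 2 = 47.5 cm.
47.5 cm × 1/2.54 = 18.70 inches.
25/4 = 6.25 sts per in; 18.70 × 6.25 = 116.88 sts.
Nearest multiple of 6 → 114.
26 cm = 10.24 inches; × 7.429 = 76.04 → 76 rows.

Cast on 114 stitches; work 76 rows.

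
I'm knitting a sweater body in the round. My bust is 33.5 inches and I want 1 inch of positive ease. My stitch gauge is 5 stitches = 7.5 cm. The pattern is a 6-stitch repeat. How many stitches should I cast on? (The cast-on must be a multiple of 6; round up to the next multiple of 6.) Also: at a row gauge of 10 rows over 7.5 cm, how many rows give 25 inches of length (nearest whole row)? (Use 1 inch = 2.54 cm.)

Finished = 33.5 + 1 = 34.5 inches.
34.5 inches × 2.54 = 87.63 cm.
5/7.5 = 0.667 sts per cm; 87.63 × 0.667 = 58.42 sts.
Next multiple of 6 → 60.
25 inches = 63.50 cm; × 1.333 = 84.67 → 85 rows.

Cast on 60 stitches; work 85 rows.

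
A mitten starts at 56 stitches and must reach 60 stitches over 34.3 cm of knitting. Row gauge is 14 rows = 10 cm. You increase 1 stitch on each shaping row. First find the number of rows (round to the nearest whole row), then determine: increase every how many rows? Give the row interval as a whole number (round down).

Rows = 34.3 × 1.4 = 48.0 → 48 rows.
Stitches to add: 4 → 4 shaping rows (at 1 st each).
48 / 4 = 12.00 → every 12 rows.

Increase every 12th row.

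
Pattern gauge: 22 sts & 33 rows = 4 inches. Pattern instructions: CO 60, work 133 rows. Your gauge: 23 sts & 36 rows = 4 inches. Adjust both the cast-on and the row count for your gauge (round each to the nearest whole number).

Cast on 63 stitches; work 145 rows.

Stitches: 60 × 23/22 = 62.73 → 63.
Rows: 133 × 36/33 = 145.09 → 145.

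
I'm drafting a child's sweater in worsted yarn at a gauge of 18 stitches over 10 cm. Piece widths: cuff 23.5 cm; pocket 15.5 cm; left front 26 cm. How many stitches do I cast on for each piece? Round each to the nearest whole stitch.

cuff 42; pocket 28; left front 47.

Rate = 18/10 = 1.8 sts per cm.
cuff: 23.5 × 1.8 = 42.30 → 42.
pocket: 15.5 × 1.8 = 27.90 → 28.
left front: 26 × 1.8 = 46.80 → 47.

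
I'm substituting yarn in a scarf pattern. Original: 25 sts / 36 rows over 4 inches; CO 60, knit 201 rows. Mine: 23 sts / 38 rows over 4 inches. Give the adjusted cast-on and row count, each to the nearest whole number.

Stitches: 60 × 23/25 = 55.20 → 55.
Rows: 201 × 38/36 = 212.17 → 212.

Cast on 55 stitches; work 212 rows.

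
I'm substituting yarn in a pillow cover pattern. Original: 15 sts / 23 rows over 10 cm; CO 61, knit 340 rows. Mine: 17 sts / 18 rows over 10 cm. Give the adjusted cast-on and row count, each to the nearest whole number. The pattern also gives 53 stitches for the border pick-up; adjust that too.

Stitches: 61 × 17/15 = 69.13 → 69.
Rows: 340 × 18/23 = 266.09 → 266.
border pick-up: 53 × 17/15 = 60.07 → 60.

Cast on 69 stitches; work 266 rows; border pick-up 60 stitches.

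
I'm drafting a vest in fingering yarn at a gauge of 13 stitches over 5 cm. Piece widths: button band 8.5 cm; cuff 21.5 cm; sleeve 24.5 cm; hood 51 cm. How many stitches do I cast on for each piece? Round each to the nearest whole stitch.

Rate = 13/5 = 2.6 sts per cm.
button band: 8.5 × 2.6 = 22.10 → 22.
cuff: 21.5 × 2.6 = 55.90 → 56.
sleeve: 24.5 × 2.6 = 63.70 → 64.
hood: 51 × 2.6 = 132.60 → 133.

button band 22; cuff 56; sleeve 64; hood 133.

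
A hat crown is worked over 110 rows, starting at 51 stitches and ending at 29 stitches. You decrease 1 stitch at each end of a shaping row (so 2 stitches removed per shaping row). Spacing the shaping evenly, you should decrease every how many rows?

Stitches to remove: |29 − 51| = 22.
Shaping rows needed: 22 / 2 = 11.
110 rows / 11 = every 10 rows.

Decrease every 10th row.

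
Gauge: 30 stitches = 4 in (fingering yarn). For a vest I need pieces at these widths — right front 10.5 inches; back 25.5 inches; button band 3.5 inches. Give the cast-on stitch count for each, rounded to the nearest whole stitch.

Rate = 30/4 = 7.5 sts per in.
right front: 10.5 × 7.5 = 78.75 → 79.
back: 25.5 × 7.5 = 191.25 → 191.
button band: 3.5 × 7.5 = 26.25 → 26.

right front 79; back 191; button band 26.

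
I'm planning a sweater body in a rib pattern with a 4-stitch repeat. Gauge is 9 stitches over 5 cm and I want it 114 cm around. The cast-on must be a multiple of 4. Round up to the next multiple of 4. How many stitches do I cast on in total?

9 / 5 = 1.8 sts per cm.
114 × 1.8 = 205.20 sts.
Next multiple of 4: 208.

Cast on 208 stitches.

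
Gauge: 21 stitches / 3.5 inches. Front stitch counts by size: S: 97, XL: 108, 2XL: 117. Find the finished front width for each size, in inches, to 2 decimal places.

21/3.5 = 6 sts per in.
S: 97 / 6 = 16.167 → 16.17 in.
XL: 108 / 6 = 18.000 → 18.00 in.
2XL: 117 / 6 = 19.500 → 19.50 in.

S 16.17 inches; XL 18.00 inches; 2XL 19.50 inches.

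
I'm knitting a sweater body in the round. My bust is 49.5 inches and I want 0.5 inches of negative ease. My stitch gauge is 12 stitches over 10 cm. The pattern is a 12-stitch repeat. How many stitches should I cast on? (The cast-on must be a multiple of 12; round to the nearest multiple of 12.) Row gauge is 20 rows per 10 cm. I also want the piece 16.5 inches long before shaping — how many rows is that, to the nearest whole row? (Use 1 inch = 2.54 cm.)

Cast on 144 stitches; work 84 rows.

Finished = 49.5 − 0.5 = 49 inches.
49 inches × 2.54 = 124.46 cm.
12/10 = 1.2 sts per cm; 124.46 × 1.2 = 149.35 sts.
Nearest multiple of 12 → 144.
16.5 inches = 41.91 cm; × 2 = 83.82 → 84 rows.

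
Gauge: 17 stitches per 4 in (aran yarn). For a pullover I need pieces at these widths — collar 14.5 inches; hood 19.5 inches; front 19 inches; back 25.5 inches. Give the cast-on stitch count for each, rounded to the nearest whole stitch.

Rate = 17/4 = 4.25 sts per in.
collar: 14.5 × 4.25 = 61.62 → 62.
hood: 19.5 × 4.25 = 82.88 → 83.
front: 19 × 4.25 = 80.75 → 81.
back: 25.5 × 4.25 = 108.38 → 108.

collar 62; hood 83; front 81; back 108.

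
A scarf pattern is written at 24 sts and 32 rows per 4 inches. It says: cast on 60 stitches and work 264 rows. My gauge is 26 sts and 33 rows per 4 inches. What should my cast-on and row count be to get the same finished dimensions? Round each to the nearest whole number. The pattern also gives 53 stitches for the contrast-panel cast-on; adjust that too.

Stitches: 60 × 26/24 = 65.00 → 65.
Rows: 264 × 33/32 = 272.25 → 272.
contrast-panel cast-on: 53 × 26/24 = 57.42 → 57.

Cast on 65 stitches; work 272 rows; contrast-panel cast-on 57 stitches.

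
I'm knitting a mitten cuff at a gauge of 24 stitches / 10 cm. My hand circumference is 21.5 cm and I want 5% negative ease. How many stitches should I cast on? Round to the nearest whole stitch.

Finished = 21.5 × 0.95 = 20.43 cm.
24 / 10 = 2.4 sts per cm.
20.43 × 2.4 = 49.02 sts.
→ 49 sts.

49 stitches.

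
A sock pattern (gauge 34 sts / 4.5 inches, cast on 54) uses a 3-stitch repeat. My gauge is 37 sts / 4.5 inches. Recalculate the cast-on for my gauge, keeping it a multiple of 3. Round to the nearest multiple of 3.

54 × 37 / 34 = 58.76.
Nearest multiple of 3: 60.

60 stitches.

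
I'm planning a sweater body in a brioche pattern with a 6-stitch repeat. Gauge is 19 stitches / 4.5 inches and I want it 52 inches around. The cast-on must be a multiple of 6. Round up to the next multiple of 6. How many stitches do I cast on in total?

19 / 4.5 = 4.222 sts per inch.
52 × 4.222 = 219.56 sts.
Next multiple of 6: 222.

CO 222 sts.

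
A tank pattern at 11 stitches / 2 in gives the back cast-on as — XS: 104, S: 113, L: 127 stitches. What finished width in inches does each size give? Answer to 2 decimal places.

11/2 = 5.5 sts per in.
XS: 104 / 5.5 = 18.909 → 18.91 in.
S: 113 / 5.5 = 20.545 → 20.55 in.
L: 127 / 5.5 = 23.091 → 23.09 in.

XS 18.91 inches; S 20.55 inches; L 23.09 inches.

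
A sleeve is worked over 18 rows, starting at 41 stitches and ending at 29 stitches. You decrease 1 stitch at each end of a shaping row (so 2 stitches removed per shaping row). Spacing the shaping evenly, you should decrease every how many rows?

Stitches to remove: |29 − 41| = 12.
Shaping rows needed: 12 / 2 = 6.
18 rows / 6 = every 3 rows.

Decrease every 3rd row.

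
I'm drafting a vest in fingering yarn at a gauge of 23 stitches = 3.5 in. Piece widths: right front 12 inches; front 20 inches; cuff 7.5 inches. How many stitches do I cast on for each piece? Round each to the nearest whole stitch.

right front 79; front 131; cuff 49.

Rate = 23/3.5 = 6.571 sts per in.
right front: 12 × 6.571 = 78.86 → 79.
front: 20 × 6.571 = 131.43 → 131.
cuff: 7.5 × 6.571 = 49.29 → 49.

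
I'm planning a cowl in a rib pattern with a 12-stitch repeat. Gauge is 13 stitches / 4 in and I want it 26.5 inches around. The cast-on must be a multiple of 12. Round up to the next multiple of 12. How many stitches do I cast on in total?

13 / 4 = 3.25 sts per inch.
26.5 × 3.25 = 86.12 sts.
Next multiple of 12: 96.

96 stitches.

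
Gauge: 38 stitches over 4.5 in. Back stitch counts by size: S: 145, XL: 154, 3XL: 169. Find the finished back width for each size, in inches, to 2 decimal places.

38/4.5 = 8.444 sts per in.
S: 145 / 8.444 = 17.171 → 17.17 in.
XL: 154 / 8.444 = 18.237 → 18.24 in.
3XL: 169 / 8.444 = 20.013 → 20.01 in.

S 17.17 inches; XL 18.24 inches; 3XL 20.01 inches.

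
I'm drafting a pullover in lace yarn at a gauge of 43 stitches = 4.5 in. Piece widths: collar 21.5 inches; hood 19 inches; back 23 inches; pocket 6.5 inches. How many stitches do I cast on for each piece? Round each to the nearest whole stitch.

collar 205; hood 182; back 220; pocket 62.

Rate = 43/4.5 = 9.556 sts per in.
collar: 21.5 × 9.556 = 205.44 → 205.
hood: 19 × 9.556 = 181.56 → 182.
back: 23 × 9.556 = 219.78 → 220.
pocket: 6.5 × 9.556 = 62.11 → 62.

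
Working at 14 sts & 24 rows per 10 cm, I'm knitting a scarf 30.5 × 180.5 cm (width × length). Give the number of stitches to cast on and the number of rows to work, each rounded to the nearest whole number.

Stitch gauge = 14/10 = 1.4 sts/cm; 30.5 × 1.4 = 42.70 → 43 sts.
Row gauge = 24/10 = 2.4 rows/cm; 180.5 × 2.4 = 433.20 → 433 rows.

Cast on 43 stitches and work 433 rows.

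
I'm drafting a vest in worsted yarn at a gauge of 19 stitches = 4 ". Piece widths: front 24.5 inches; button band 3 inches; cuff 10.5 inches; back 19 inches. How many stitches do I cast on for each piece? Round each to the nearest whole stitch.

front 116; button band 14; cuff 50; back 90.

Rate = 19/4 = 4.75 sts per in.
front: 24.5 × 4.75 = 116.38 → 116.
button band: 3 × 4.75 = 14.25 → 14.
cuff: 10.5 × 4.75 = 49.88 → 50.
back: 19 × 4.75 = 90.25 → 90.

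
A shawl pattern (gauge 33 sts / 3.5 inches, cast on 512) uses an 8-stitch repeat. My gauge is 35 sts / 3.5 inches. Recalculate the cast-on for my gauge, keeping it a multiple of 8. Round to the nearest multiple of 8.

CO 544 sts.

512 × 35 / 33 = 543.03.
Nearest multiple of 8: 544.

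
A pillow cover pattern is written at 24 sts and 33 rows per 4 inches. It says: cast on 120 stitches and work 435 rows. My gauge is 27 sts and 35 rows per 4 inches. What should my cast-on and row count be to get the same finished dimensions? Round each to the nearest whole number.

Stitches: 120 × 27/24 = 135.00 → 135.
Rows: 435 × 35/33 = 461.36 → 461.

Cast on 135 stitches; work 461 rows.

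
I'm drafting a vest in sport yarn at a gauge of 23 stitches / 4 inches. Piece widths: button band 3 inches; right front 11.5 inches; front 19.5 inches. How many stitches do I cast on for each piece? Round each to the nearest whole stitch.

button band 17; right front 66; front 112.

Rate = 23/4 = 5.75 sts per in.
button band: 3 × 5.75 = 17.25 → 17.
right front: 11.5 × 5.75 = 66.12 → 66.
front: 19.5 × 5.75 = 112.12 → 112.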